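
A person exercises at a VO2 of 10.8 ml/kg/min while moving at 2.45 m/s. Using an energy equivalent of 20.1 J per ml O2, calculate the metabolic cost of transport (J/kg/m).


Power per kg = VO2 * 20.1 / 60
Power per kg = 10.8 * 20.1 / 60 = 3.6180 W/kg
Cost = power_per_kg / speed
Cost = 3.6180 / 2.45
Cost = 1.4767


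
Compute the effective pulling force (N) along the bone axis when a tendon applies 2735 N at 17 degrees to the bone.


F_eff = F_tendon * cos(theta)
theta = 17 deg = 0.2967 rad
cos(theta) = 0.9563
F_eff = 2735 * 0.9563
F_eff = 2615.4935


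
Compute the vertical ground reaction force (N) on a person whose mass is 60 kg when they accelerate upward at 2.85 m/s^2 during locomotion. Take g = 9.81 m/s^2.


GRF = m * (g + a)
GRF = 60 * (9.81 + 2.85)
GRF = 60 * 12.6600
GRF = 759.6000


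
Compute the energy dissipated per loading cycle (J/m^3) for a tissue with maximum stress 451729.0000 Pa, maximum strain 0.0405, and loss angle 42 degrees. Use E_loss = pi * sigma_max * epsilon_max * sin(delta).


E_loss = pi * sigma_max * epsilon_max * sin(delta)
delta = 42 deg = 0.7330 rad
sin(delta) = 0.6691
E_loss = pi * 451729.0000 * 0.0405 * 0.6691
E_loss = 38458.6259


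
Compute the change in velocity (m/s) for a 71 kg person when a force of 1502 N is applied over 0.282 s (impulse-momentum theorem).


J = F * dt = 1502 * 0.282 = 423.5640 N*s
delta_v = J / m
delta_v = 423.5640 / 71
delta_v = 5.9657


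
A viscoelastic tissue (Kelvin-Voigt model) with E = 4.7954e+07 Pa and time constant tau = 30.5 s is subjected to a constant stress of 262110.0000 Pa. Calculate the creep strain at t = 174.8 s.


epsilon(t) = (sigma/E) * (1 - exp(-t/tau))
sigma/E = 262110.0000 / 4.7954e+07 = 0.0055
exp(-t/tau) = exp(-174.8 / 30.5) = 0.0032
epsilon = 0.0055 * (1 - 0.0032)
epsilon = 0.0054


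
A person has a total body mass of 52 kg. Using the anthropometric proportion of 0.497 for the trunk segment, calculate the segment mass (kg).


m_segment = body_mass * fraction
m_segment = 52 * 0.497
m_segment = 25.8440


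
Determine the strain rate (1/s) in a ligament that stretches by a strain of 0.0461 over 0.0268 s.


strain_rate = delta_strain / delta_t
strain_rate = 0.0461 / 0.0268
strain_rate = 1.7201


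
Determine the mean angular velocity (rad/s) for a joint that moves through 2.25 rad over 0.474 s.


omega = delta_theta / delta_t
omega = 2.25 / 0.474
omega = 4.7468


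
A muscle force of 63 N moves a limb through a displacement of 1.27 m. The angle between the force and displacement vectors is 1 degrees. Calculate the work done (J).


W = F * d * cos(theta)
theta = 1 deg = 0.0175 rad
cos(theta) = 0.9998
W = 63 * 1.27 * 0.9998
W = 79.9978


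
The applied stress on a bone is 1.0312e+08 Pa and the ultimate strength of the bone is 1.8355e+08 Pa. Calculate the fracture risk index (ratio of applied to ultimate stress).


FRI = applied / ultimate
FRI = 1.0312e+08 / 1.8355e+08
FRI = 0.5618


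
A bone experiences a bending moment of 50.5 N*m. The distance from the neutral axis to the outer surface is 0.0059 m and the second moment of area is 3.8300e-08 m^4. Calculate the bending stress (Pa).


sigma = M * c / I
sigma = 50.5 * 0.0059 / 3.8300e-08
M * c = 0.2979
sigma = 7.7794e+06


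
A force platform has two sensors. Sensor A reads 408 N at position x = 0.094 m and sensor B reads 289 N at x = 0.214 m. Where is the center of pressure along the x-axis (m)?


COP_x = (F1*x1 + F2*x2) / (F1 + F2)
COP_x = (408*0.094 + 289*0.214) / (408 + 289)
Numerator = 100.1980
Denominator = 697
COP_x = 0.1438


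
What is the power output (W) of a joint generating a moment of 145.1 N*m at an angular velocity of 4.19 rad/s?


P = M * omega
P = 145.1 * 4.19
P = 607.9690


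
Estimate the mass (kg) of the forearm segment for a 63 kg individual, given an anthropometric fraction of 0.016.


m_segment = body_mass * fraction
m_segment = 63 * 0.016
m_segment = 1.0080


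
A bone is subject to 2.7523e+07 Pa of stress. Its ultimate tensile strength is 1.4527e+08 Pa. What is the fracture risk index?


FRI = applied / ultimate
FRI = 2.7523e+07 / 1.4527e+08
FRI = 0.1895


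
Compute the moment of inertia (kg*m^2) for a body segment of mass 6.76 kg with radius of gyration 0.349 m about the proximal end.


I = m * k^2
I = 6.76 * 0.349^2
k^2 = 0.1218
I = 0.8234


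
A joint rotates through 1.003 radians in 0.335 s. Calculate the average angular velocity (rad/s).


omega = delta_theta / delta_t
omega = 1.003 / 0.335
omega = 2.9940


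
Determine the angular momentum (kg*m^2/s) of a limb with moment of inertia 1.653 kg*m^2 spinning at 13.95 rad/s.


L = I * omega
L = 1.653 * 13.95
L = 23.0593


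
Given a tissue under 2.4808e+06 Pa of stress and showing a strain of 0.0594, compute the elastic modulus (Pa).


E = stress / strain
E = 2.4808e+06 / 0.0594
E = 4.1764e+07


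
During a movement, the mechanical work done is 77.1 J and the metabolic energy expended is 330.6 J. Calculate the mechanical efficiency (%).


eta = (W_mech / E_meta) * 100
eta = (77.1 / 330.6) * 100
ratio = 0.2332
eta = 23.3212


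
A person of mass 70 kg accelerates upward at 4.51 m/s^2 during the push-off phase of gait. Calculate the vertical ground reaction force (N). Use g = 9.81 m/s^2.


GRF = m * (g + a)
GRF = 70 * (9.81 + 4.51)
GRF = 70 * 14.3200
GRF = 1002.4000


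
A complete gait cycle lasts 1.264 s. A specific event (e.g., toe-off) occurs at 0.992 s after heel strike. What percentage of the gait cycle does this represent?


pct = (event_time / cycle_time) * 100
pct = (0.992 / 1.264) * 100
ratio = 0.7848
pct = 78.4810


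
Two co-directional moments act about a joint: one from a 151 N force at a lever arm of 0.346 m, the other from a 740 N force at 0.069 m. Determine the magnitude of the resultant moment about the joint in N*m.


M = F1 * d1 + F2 * d2
M = 151 * 0.346 + 740 * 0.069
M = 52.2460 + 51.0600
M = 103.3060


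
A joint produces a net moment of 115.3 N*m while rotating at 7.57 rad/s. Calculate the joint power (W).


P = M * omega
P = 115.3 * 7.57
P = 872.8210


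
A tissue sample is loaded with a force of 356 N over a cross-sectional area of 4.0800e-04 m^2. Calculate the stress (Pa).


stress = F / A
stress = 356 / 4.0800e-04
stress = 872549.0196


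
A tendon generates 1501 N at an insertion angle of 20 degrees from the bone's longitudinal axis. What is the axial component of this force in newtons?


F_eff = F_tendon * cos(theta)
theta = 20 deg = 0.3491 rad
cos(theta) = 0.9397
F_eff = 1501 * 0.9397
F_eff = 1410.4786


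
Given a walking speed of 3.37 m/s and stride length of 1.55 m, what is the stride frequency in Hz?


f = v / stride_length
f = 3.37 / 1.55
f = 2.1742


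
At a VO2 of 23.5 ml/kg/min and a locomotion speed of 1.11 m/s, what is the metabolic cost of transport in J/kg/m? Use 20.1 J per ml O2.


Power per kg = VO2 * 20.1 / 60
Power per kg = 23.5 * 20.1 / 60 = 7.8725 W/kg
Cost = power_per_kg / speed
Cost = 7.8725 / 1.11
Cost = 7.0923


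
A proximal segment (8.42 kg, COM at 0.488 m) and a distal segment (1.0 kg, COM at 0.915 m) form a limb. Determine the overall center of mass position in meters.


COM = (m1*x1 + m2*x2) / (m1 + m2)
COM = (8.42*0.488 + 1.0*0.915) / (8.42 + 1.0)
Numerator = 5.0240
Denominator = 9.4200
COM = 0.5333


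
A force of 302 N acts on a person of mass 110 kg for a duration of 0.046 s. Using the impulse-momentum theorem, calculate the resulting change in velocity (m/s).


J = F * dt = 302 * 0.046 = 13.8920 N*s
delta_v = J / m
delta_v = 13.8920 / 110
delta_v = 0.1263


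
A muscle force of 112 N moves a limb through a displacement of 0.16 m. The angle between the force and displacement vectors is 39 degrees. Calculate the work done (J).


W = F * d * cos(theta)
theta = 39 deg = 0.6807 rad
cos(theta) = 0.7771
W = 112 * 0.16 * 0.7771
W = 13.9265


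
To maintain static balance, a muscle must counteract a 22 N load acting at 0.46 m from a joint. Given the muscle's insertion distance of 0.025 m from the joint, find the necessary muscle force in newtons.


F_muscle = W * d_load / d_muscle
F_muscle = 22 * 0.46 / 0.025
Numerator = 10.1200
F_muscle = 404.8000


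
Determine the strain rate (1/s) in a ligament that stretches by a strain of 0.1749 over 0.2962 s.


strain_rate = delta_strain / delta_t
strain_rate = 0.1749 / 0.2962
strain_rate = 0.5905


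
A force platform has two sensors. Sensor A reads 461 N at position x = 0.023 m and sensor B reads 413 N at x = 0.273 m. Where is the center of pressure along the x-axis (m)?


COP_x = (F1*x1 + F2*x2) / (F1 + F2)
COP_x = (461*0.023 + 413*0.273) / (461 + 413)
Numerator = 123.3520
Denominator = 874
COP_x = 0.1411


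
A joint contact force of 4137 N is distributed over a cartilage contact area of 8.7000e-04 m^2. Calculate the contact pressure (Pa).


P = F / A
P = 4137 / 8.7000e-04
P = 4.7552e+06


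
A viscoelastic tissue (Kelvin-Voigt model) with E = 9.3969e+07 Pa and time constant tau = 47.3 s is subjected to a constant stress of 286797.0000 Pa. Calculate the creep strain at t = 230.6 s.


epsilon(t) = (sigma/E) * (1 - exp(-t/tau))
sigma/E = 286797.0000 / 9.3969e+07 = 0.0031
exp(-t/tau) = exp(-230.6 / 47.3) = 0.0076
epsilon = 0.0031 * (1 - 0.0076)
epsilon = 0.0030


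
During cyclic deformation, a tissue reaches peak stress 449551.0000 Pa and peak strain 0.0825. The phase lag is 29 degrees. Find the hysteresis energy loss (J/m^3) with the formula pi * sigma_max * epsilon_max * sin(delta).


E_loss = pi * sigma_max * epsilon_max * sin(delta)
delta = 29 deg = 0.5061 rad
sin(delta) = 0.4848
E_loss = pi * 449551.0000 * 0.0825 * 0.4848
E_loss = 56487.7164


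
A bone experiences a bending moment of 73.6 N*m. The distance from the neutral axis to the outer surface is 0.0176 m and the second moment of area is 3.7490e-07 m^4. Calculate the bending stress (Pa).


sigma = M * c / I
sigma = 73.6 * 0.0176 / 3.7490e-07
M * c = 1.2954
sigma = 3.4552e+06


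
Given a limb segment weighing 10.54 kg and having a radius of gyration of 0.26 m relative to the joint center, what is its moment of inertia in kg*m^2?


I = m * k^2
I = 10.54 * 0.26^2
k^2 = 0.0676
I = 0.7125


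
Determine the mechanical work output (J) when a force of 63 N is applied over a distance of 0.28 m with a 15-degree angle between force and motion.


W = F * d * cos(theta)
theta = 15 deg = 0.2618 rad
cos(theta) = 0.9659
W = 63 * 0.28 * 0.9659
W = 17.0389


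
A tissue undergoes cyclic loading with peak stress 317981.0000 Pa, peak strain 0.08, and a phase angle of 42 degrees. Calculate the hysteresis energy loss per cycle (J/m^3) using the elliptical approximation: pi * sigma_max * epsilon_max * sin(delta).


E_loss = pi * sigma_max * epsilon_max * sin(delta)
delta = 42 deg = 0.7330 rad
sin(delta) = 0.6691
E_loss = pi * 317981.0000 * 0.08 * 0.6691
E_loss = 53475.1394


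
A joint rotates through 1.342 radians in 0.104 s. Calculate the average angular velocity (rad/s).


omega = delta_theta / delta_t
omega = 1.342 / 0.104
omega = 12.9038


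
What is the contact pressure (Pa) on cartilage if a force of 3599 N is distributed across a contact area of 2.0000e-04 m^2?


P = F / A
P = 3599 / 2.0000e-04
P = 1.7995e+07


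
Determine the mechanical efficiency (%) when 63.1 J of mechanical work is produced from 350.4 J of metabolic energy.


eta = (W_mech / E_meta) * 100
eta = (63.1 / 350.4) * 100
ratio = 0.1801
eta = 18.0080


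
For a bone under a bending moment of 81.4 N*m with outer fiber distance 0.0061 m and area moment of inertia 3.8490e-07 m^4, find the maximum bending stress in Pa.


sigma = M * c / I
sigma = 81.4 * 0.0061 / 3.8490e-07
M * c = 0.4965
sigma = 1.2900e+06


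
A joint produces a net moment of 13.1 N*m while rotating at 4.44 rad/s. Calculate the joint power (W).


P = M * omega
P = 13.1 * 4.44
P = 58.1640


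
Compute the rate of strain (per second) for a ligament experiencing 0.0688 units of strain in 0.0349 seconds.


strain_rate = delta_strain / delta_t
strain_rate = 0.0688 / 0.0349
strain_rate = 1.9713


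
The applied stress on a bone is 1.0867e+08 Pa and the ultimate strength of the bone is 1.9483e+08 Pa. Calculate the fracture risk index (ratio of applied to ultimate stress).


FRI = applied / ultimate
FRI = 1.0867e+08 / 1.9483e+08
FRI = 0.5578


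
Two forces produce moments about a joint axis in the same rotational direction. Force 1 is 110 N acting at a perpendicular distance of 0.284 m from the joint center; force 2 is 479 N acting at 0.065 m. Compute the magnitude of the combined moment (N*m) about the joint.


M = F1 * d1 + F2 * d2
M = 110 * 0.284 + 479 * 0.065
M = 31.2400 + 31.1350
M = 62.3750


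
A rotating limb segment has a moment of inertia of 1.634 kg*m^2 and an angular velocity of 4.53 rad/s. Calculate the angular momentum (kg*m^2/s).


L = I * omega
L = 1.634 * 4.53
L = 7.4020


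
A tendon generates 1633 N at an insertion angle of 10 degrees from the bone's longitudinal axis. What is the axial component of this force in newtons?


F_eff = F_tendon * cos(theta)
theta = 10 deg = 0.1745 rad
cos(theta) = 0.9848
F_eff = 1633 * 0.9848
F_eff = 1608.1911


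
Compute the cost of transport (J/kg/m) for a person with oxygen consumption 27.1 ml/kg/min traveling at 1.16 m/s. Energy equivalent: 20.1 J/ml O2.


Power per kg = VO2 * 20.1 / 60
Power per kg = 27.1 * 20.1 / 60 = 9.0785 W/kg
Cost = power_per_kg / speed
Cost = 9.0785 / 1.16
Cost = 7.8263


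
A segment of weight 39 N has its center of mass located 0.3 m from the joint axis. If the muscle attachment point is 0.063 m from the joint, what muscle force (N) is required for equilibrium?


F_muscle = W * d_load / d_muscle
F_muscle = 39 * 0.3 / 0.063
Numerator = 11.7000
F_muscle = 185.7143


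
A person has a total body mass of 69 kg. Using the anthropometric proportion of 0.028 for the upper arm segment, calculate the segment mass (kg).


m_segment = body_mass * fraction
m_segment = 69 * 0.028
m_segment = 1.9320


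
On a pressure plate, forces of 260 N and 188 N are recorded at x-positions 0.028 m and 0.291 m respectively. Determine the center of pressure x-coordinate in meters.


COP_x = (F1*x1 + F2*x2) / (F1 + F2)
COP_x = (260*0.028 + 188*0.291) / (260 + 188)
Numerator = 61.9880
Denominator = 448
COP_x = 0.1384


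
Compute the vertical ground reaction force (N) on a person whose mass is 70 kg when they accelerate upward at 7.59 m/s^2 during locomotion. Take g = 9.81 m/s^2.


GRF = m * (g + a)
GRF = 70 * (9.81 + 7.59)
GRF = 70 * 17.4000
GRF = 1218.0000


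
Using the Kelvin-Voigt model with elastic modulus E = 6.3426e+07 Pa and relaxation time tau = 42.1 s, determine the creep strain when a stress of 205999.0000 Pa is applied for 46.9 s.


epsilon(t) = (sigma/E) * (1 - exp(-t/tau))
sigma/E = 205999.0000 / 6.3426e+07 = 0.0032
exp(-t/tau) = exp(-46.9 / 42.1) = 0.3282
epsilon = 0.0032 * (1 - 0.3282)
epsilon = 0.0022


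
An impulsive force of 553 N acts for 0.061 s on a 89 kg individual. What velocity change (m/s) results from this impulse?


J = F * dt = 553 * 0.061 = 33.7330 N*s
delta_v = J / m
delta_v = 33.7330 / 89
delta_v = 0.3790


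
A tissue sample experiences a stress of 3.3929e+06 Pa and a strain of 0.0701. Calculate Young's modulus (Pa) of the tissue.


E = stress / strain
E = 3.3929e+06 / 0.0701
E = 4.8401e+07


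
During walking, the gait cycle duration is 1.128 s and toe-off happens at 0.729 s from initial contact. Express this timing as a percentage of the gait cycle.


pct = (event_time / cycle_time) * 100
pct = (0.729 / 1.128) * 100
ratio = 0.6463
pct = 64.6277


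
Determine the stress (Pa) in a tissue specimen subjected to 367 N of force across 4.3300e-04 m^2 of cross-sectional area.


stress = F / A
stress = 367 / 4.3300e-04
stress = 847575.0577


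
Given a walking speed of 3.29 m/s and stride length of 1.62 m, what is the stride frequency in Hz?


f = v / stride_length
f = 3.29 / 1.62
f = 2.0309


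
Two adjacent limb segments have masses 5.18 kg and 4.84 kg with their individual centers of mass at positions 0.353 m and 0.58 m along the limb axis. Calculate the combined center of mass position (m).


COM = (m1*x1 + m2*x2) / (m1 + m2)
COM = (5.18*0.353 + 4.84*0.58) / (5.18 + 4.84)
Numerator = 4.6357
Denominator = 10.0200
COM = 0.4626


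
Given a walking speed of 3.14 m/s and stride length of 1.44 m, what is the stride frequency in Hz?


f = v / stride_length
f = 3.14 / 1.44
f = 2.1806


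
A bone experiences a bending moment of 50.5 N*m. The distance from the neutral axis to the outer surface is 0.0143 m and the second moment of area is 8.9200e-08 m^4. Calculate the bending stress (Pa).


sigma = M * c / I
sigma = 50.5 * 0.0143 / 8.9200e-08
M * c = 0.7221
sigma = 8.0959e+06


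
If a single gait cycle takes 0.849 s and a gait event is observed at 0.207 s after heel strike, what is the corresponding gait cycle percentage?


pct = (event_time / cycle_time) * 100
pct = (0.207 / 0.849) * 100
ratio = 0.2438
pct = 24.3816


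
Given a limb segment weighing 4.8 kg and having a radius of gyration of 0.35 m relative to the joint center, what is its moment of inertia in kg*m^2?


I = m * k^2
I = 4.8 * 0.35^2
k^2 = 0.1225
I = 0.5880


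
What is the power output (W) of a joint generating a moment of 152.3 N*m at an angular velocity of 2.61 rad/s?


P = M * omega
P = 152.3 * 2.61
P = 397.5030


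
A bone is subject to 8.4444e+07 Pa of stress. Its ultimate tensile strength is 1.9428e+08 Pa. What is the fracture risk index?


FRI = applied / ultimate
FRI = 8.4444e+07 / 1.9428e+08
FRI = 0.4347


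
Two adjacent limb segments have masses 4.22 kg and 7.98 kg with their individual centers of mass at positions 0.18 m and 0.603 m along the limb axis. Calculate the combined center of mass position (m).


COM = (m1*x1 + m2*x2) / (m1 + m2)
COM = (4.22*0.18 + 7.98*0.603) / (4.22 + 7.98)
Numerator = 5.5715
Denominator = 12.2000
COM = 0.4567


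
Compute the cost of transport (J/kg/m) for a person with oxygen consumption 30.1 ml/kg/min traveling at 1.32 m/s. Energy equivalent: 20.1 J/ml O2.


Power per kg = VO2 * 20.1 / 60
Power per kg = 30.1 * 20.1 / 60 = 10.0835 W/kg
Cost = power_per_kg / speed
Cost = 10.0835 / 1.32
Cost = 7.6390


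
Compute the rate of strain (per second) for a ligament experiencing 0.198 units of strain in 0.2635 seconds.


strain_rate = delta_strain / delta_t
strain_rate = 0.198 / 0.2635
strain_rate = 0.7514


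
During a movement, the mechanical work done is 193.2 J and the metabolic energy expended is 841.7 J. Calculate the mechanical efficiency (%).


eta = (W_mech / E_meta) * 100
eta = (193.2 / 841.7) * 100
ratio = 0.2295
eta = 22.9535


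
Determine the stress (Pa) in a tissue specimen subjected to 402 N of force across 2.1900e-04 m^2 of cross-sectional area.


stress = F / A
stress = 402 / 2.1900e-04
stress = 1.8356e+06


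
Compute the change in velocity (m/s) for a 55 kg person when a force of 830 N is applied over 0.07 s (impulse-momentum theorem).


J = F * dt = 830 * 0.07 = 58.1000 N*s
delta_v = J / m
delta_v = 58.1000 / 55
delta_v = 1.0564


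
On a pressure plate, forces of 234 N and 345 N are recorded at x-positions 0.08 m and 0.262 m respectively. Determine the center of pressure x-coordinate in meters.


COP_x = (F1*x1 + F2*x2) / (F1 + F2)
COP_x = (234*0.08 + 345*0.262) / (234 + 345)
Numerator = 109.1100
Denominator = 579
COP_x = 0.1884


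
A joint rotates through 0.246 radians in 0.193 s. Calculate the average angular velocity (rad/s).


omega = delta_theta / delta_t
omega = 0.246 / 0.193
omega = 1.2746


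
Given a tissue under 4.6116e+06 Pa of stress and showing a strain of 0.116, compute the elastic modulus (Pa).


E = stress / strain
E = 4.6116e+06 / 0.116
E = 3.9755e+07


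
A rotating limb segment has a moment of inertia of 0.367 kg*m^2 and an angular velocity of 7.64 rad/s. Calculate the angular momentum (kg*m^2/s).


L = I * omega
L = 0.367 * 7.64
L = 2.8039


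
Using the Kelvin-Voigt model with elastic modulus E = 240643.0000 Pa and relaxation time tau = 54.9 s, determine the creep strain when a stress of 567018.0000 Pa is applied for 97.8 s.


epsilon(t) = (sigma/E) * (1 - exp(-t/tau))
sigma/E = 567018.0000 / 240643.0000 = 2.3563
exp(-t/tau) = exp(-97.8 / 54.9) = 0.1684
epsilon = 2.3563 * (1 - 0.1684)
epsilon = 1.9595


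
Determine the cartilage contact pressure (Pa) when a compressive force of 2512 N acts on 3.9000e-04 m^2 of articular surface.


P = F / A
P = 2512 / 3.9000e-04
P = 6.4410e+06


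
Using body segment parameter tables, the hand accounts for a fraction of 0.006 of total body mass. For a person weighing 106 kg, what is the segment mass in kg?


m_segment = body_mass * fraction
m_segment = 106 * 0.006
m_segment = 0.6360


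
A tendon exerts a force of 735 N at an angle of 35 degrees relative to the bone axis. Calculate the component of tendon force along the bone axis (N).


F_eff = F_tendon * cos(theta)
theta = 35 deg = 0.6109 rad
cos(theta) = 0.8192
F_eff = 735 * 0.8192
F_eff = 602.0768


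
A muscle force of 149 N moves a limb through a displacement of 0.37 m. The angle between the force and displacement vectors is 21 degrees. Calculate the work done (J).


W = F * d * cos(theta)
theta = 21 deg = 0.3665 rad
cos(theta) = 0.9336
W = 149 * 0.37 * 0.9336
W = 51.4683


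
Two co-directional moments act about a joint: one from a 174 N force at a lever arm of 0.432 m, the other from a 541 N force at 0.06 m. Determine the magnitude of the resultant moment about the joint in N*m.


M = F1 * d1 + F2 * d2
M = 174 * 0.432 + 541 * 0.06
M = 75.1680 + 32.4600
M = 107.6280


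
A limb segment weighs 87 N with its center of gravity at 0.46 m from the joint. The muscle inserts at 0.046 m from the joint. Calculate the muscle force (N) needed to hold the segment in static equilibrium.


F_muscle = W * d_load / d_muscle
F_muscle = 87 * 0.46 / 0.046
Numerator = 40.0200
F_muscle = 870.0000


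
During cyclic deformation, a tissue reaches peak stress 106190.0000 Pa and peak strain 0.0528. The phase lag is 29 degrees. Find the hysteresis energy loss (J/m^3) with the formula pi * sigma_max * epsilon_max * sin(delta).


E_loss = pi * sigma_max * epsilon_max * sin(delta)
delta = 29 deg = 0.5061 rad
sin(delta) = 0.4848
E_loss = pi * 106190.0000 * 0.0528 * 0.4848
E_loss = 8539.6220


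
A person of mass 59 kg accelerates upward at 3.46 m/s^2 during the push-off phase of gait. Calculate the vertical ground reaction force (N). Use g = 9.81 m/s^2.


GRF = m * (g + a)
GRF = 59 * (9.81 + 3.46)
GRF = 59 * 13.2700
GRF = 782.9300


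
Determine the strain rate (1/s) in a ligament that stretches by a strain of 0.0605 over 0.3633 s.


strain_rate = delta_strain / delta_t
strain_rate = 0.0605 / 0.3633
strain_rate = 0.1665


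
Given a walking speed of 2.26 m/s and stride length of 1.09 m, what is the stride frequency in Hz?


f = v / stride_length
f = 2.26 / 1.09
f = 2.0734


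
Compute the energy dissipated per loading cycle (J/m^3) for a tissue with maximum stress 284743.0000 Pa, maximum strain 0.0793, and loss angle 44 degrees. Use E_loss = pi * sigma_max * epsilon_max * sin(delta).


E_loss = pi * sigma_max * epsilon_max * sin(delta)
delta = 44 deg = 0.7679 rad
sin(delta) = 0.6947
E_loss = pi * 284743.0000 * 0.0793 * 0.6947
E_loss = 49277.3551


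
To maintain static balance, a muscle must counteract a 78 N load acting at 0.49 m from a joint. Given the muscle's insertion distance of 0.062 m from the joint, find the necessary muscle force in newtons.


F_muscle = W * d_load / d_muscle
F_muscle = 78 * 0.49 / 0.062
Numerator = 38.2200
F_muscle = 616.4516


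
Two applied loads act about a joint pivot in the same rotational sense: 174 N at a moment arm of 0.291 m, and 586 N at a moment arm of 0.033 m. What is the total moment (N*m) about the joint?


M = F1 * d1 + F2 * d2
M = 174 * 0.291 + 586 * 0.033
M = 50.6340 + 19.3380
M = 69.9720


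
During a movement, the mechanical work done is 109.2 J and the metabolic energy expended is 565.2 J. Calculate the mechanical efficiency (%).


eta = (W_mech / E_meta) * 100
eta = (109.2 / 565.2) * 100
ratio = 0.1932
eta = 19.3206


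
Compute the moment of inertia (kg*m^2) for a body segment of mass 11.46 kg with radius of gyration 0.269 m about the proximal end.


I = m * k^2
I = 11.46 * 0.269^2
k^2 = 0.0724
I = 0.8293


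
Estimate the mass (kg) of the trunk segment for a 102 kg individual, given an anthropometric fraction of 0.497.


m_segment = body_mass * fraction
m_segment = 102 * 0.497
m_segment = 50.6940


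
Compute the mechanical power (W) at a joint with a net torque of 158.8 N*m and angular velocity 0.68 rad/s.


P = M * omega
P = 158.8 * 0.68
P = 107.9840


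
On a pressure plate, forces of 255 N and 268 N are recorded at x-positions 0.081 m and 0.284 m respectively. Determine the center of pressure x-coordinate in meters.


COP_x = (F1*x1 + F2*x2) / (F1 + F2)
COP_x = (255*0.081 + 268*0.284) / (255 + 268)
Numerator = 96.7670
Denominator = 523
COP_x = 0.1850


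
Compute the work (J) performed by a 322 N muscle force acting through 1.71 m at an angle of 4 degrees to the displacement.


W = F * d * cos(theta)
theta = 4 deg = 0.0698 rad
cos(theta) = 0.9976
W = 322 * 1.71 * 0.9976
W = 549.2787


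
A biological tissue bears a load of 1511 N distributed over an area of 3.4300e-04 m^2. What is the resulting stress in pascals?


stress = F / A
stress = 1511 / 3.4300e-04
stress = 4.4052e+06


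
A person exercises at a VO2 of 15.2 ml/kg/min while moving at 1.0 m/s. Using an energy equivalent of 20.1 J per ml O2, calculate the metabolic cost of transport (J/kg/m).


Power per kg = VO2 * 20.1 / 60
Power per kg = 15.2 * 20.1 / 60 = 5.0920 W/kg
Cost = power_per_kg / speed
Cost = 5.0920 / 1.0
Cost = 5.0920


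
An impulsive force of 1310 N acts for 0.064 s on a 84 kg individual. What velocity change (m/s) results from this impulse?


J = F * dt = 1310 * 0.064 = 83.8400 N*s
delta_v = J / m
delta_v = 83.8400 / 84
delta_v = 0.9981


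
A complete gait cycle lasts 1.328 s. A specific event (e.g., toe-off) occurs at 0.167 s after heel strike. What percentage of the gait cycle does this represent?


pct = (event_time / cycle_time) * 100
pct = (0.167 / 1.328) * 100
ratio = 0.1258
pct = 12.5753


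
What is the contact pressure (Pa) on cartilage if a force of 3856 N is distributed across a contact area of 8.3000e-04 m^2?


P = F / A
P = 3856 / 8.3000e-04
P = 4.6458e+06


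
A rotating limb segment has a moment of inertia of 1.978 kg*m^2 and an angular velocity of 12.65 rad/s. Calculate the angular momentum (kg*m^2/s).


L = I * omega
L = 1.978 * 12.65
L = 25.0217


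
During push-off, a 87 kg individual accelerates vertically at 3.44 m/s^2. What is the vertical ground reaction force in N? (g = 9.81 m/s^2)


GRF = m * (g + a)
GRF = 87 * (9.81 + 3.44)
GRF = 87 * 13.2500
GRF = 1152.7500


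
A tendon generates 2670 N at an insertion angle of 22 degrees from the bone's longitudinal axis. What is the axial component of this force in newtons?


F_eff = F_tendon * cos(theta)
theta = 22 deg = 0.3840 rad
cos(theta) = 0.9272
F_eff = 2670 * 0.9272
F_eff = 2475.5809


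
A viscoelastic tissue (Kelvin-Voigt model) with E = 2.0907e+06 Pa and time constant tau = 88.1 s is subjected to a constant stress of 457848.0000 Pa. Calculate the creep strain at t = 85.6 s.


epsilon(t) = (sigma/E) * (1 - exp(-t/tau))
sigma/E = 457848.0000 / 2.0907e+06 = 0.2190
exp(-t/tau) = exp(-85.6 / 88.1) = 0.3785
epsilon = 0.2190 * (1 - 0.3785)
epsilon = 0.1361


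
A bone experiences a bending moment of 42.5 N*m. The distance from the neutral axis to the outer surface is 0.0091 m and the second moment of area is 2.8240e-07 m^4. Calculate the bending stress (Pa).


sigma = M * c / I
sigma = 42.5 * 0.0091 / 2.8240e-07
M * c = 0.3868
sigma = 1.3695e+06


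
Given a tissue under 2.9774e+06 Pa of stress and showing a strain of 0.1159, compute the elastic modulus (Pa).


E = stress / strain
E = 2.9774e+06 / 0.1159
E = 2.5689e+07


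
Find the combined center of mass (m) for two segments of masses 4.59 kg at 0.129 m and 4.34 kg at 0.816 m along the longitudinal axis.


COM = (m1*x1 + m2*x2) / (m1 + m2)
COM = (4.59*0.129 + 4.34*0.816) / (4.59 + 4.34)
Numerator = 4.1335
Denominator = 8.9300
COM = 0.4629


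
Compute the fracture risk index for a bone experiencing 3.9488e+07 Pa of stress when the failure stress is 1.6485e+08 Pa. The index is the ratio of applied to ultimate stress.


FRI = applied / ultimate
FRI = 3.9488e+07 / 1.6485e+08
FRI = 0.2395


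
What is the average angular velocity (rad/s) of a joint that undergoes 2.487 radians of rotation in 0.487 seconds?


omega = delta_theta / delta_t
omega = 2.487 / 0.487
omega = 5.1068


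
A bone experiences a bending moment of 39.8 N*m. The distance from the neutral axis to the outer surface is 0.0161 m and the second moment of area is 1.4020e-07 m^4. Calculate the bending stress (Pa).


sigma = M * c / I
sigma = 39.8 * 0.0161 / 1.4020e-07
M * c = 0.6408
sigma = 4.5705e+06


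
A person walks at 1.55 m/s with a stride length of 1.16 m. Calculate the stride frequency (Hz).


f = v / stride_length
f = 1.55 / 1.16
f = 1.3362


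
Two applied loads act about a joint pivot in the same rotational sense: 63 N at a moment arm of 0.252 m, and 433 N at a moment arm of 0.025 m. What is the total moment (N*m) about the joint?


M = F1 * d1 + F2 * d2
M = 63 * 0.252 + 433 * 0.025
M = 15.8760 + 10.8250
M = 26.7010


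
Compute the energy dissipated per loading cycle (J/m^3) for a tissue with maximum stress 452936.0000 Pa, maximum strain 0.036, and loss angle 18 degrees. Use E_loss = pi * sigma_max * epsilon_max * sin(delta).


E_loss = pi * sigma_max * epsilon_max * sin(delta)
delta = 18 deg = 0.3142 rad
sin(delta) = 0.3090
E_loss = pi * 452936.0000 * 0.036 * 0.3090
E_loss = 15829.6597


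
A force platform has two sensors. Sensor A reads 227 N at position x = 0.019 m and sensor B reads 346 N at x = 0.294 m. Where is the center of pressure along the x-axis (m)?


COP_x = (F1*x1 + F2*x2) / (F1 + F2)
COP_x = (227*0.019 + 346*0.294) / (227 + 346)
Numerator = 106.0370
Denominator = 573
COP_x = 0.1851


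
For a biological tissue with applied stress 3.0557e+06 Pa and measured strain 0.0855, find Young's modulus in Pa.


E = stress / strain
E = 3.0557e+06 / 0.0855
E = 3.5739e+07


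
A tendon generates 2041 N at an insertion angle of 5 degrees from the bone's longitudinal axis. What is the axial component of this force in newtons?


F_eff = F_tendon * cos(theta)
theta = 5 deg = 0.0873 rad
cos(theta) = 0.9962
F_eff = 2041 * 0.9962
F_eff = 2033.2334


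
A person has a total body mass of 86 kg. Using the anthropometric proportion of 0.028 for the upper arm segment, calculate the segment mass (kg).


m_segment = body_mass * fraction
m_segment = 86 * 0.028
m_segment = 2.4080


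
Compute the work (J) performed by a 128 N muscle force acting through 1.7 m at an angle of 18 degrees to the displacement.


W = F * d * cos(theta)
theta = 18 deg = 0.3142 rad
cos(theta) = 0.9511
W = 128 * 1.7 * 0.9511
W = 206.9499


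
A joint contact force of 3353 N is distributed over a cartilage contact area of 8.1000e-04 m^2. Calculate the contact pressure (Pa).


P = F / A
P = 3353 / 8.1000e-04
P = 4.1395e+06


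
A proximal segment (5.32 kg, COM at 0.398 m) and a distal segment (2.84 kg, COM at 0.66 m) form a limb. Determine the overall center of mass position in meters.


COM = (m1*x1 + m2*x2) / (m1 + m2)
COM = (5.32*0.398 + 2.84*0.66) / (5.32 + 2.84)
Numerator = 3.9918
Denominator = 8.1600
COM = 0.4892


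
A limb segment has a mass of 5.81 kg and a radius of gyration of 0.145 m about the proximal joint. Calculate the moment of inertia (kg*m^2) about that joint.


I = m * k^2
I = 5.81 * 0.145^2
k^2 = 0.0210
I = 0.1222


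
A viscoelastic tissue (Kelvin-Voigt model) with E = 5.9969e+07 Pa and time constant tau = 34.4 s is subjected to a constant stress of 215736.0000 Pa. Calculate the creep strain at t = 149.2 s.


epsilon(t) = (sigma/E) * (1 - exp(-t/tau))
sigma/E = 215736.0000 / 5.9969e+07 = 0.0036
exp(-t/tau) = exp(-149.2 / 34.4) = 0.0131
epsilon = 0.0036 * (1 - 0.0131)
epsilon = 0.0036


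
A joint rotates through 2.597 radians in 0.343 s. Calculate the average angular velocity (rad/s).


omega = delta_theta / delta_t
omega = 2.597 / 0.343
omega = 7.5714


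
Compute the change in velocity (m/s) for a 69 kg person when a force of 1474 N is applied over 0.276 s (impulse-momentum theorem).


J = F * dt = 1474 * 0.276 = 406.8240 N*s
delta_v = J / m
delta_v = 406.8240 / 69
delta_v = 5.8960


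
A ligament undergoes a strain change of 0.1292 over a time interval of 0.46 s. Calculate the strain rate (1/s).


strain_rate = delta_strain / delta_t
strain_rate = 0.1292 / 0.46
strain_rate = 0.2809


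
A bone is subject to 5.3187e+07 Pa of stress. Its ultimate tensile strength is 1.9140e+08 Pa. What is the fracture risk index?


FRI = applied / ultimate
FRI = 5.3187e+07 / 1.9140e+08
FRI = 0.2779


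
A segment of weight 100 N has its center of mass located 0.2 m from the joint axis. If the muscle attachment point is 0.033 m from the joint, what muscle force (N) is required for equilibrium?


F_muscle = W * d_load / d_muscle
F_muscle = 100 * 0.2 / 0.033
Numerator = 20.0000
F_muscle = 606.0606


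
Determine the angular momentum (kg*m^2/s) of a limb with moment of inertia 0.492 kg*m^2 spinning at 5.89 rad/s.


L = I * omega
L = 0.492 * 5.89
L = 2.8979


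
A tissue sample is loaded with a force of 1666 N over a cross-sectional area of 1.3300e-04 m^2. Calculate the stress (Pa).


stress = F / A
stress = 1666 / 1.3300e-04
stress = 1.2526e+07


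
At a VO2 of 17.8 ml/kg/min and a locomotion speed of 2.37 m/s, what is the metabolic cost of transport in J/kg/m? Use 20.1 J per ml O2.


Power per kg = VO2 * 20.1 / 60
Power per kg = 17.8 * 20.1 / 60 = 5.9630 W/kg
Cost = power_per_kg / speed
Cost = 5.9630 / 2.37
Cost = 2.5160


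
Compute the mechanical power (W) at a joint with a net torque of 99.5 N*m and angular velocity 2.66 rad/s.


P = M * omega
P = 99.5 * 2.66
P = 264.6700


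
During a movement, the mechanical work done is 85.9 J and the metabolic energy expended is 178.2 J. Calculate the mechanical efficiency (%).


eta = (W_mech / E_meta) * 100
eta = (85.9 / 178.2) * 100
ratio = 0.4820
eta = 48.2043


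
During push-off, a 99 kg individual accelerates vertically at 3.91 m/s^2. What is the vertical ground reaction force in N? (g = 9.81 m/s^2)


GRF = m * (g + a)
GRF = 99 * (9.81 + 3.91)
GRF = 99 * 13.7200
GRF = 1358.2800


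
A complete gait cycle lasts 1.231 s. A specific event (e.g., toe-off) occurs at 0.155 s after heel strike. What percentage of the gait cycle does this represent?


pct = (event_time / cycle_time) * 100
pct = (0.155 / 1.231) * 100
ratio = 0.1259
pct = 12.5914


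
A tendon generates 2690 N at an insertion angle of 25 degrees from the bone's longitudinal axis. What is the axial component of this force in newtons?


F_eff = F_tendon * cos(theta)
theta = 25 deg = 0.4363 rad
cos(theta) = 0.9063
F_eff = 2690 * 0.9063
F_eff = 2437.9679


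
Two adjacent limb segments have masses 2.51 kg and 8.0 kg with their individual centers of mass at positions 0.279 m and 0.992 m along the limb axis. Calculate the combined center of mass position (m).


COM = (m1*x1 + m2*x2) / (m1 + m2)
COM = (2.51*0.279 + 8.0*0.992) / (2.51 + 8.0)
Numerator = 8.6363
Denominator = 10.5100
COM = 0.8217


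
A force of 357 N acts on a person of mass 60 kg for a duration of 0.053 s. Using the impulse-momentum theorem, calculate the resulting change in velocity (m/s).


J = F * dt = 357 * 0.053 = 18.9210 N*s
delta_v = J / m
delta_v = 18.9210 / 60
delta_v = 0.3153


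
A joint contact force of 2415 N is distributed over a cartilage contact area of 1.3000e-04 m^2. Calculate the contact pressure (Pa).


P = F / A
P = 2415 / 1.3000e-04
P = 1.8577e+07


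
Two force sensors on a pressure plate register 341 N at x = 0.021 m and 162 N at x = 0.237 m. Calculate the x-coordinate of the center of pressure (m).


COP_x = (F1*x1 + F2*x2) / (F1 + F2)
COP_x = (341*0.021 + 162*0.237) / (341 + 162)
Numerator = 45.5550
Denominator = 503
COP_x = 0.0906


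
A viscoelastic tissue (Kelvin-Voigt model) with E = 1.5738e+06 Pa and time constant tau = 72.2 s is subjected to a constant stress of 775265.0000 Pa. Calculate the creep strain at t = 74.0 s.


epsilon(t) = (sigma/E) * (1 - exp(-t/tau))
sigma/E = 775265.0000 / 1.5738e+06 = 0.4926
exp(-t/tau) = exp(-74.0 / 72.2) = 0.3588
epsilon = 0.4926 * (1 - 0.3588)
epsilon = 0.3158


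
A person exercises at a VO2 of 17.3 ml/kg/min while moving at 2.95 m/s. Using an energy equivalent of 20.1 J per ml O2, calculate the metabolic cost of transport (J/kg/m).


Power per kg = VO2 * 20.1 / 60
Power per kg = 17.3 * 20.1 / 60 = 5.7955 W/kg
Cost = power_per_kg / speed
Cost = 5.7955 / 2.95
Cost = 1.9646


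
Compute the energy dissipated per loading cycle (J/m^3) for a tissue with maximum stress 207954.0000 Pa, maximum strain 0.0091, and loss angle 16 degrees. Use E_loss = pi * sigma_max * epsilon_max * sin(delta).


E_loss = pi * sigma_max * epsilon_max * sin(delta)
delta = 16 deg = 0.2793 rad
sin(delta) = 0.2756
E_loss = pi * 207954.0000 * 0.0091 * 0.2756
E_loss = 1638.6893


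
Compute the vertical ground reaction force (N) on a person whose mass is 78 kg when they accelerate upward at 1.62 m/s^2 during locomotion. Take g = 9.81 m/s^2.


GRF = m * (g + a)
GRF = 78 * (9.81 + 1.62)
GRF = 78 * 11.4300
GRF = 891.5400


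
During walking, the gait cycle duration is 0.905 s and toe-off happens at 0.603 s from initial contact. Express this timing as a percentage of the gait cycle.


pct = (event_time / cycle_time) * 100
pct = (0.603 / 0.905) * 100
ratio = 0.6663
pct = 66.6298


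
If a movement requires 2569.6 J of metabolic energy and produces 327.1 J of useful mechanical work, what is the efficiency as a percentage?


eta = (W_mech / E_meta) * 100
eta = (327.1 / 2569.6) * 100
ratio = 0.1273
eta = 12.7296


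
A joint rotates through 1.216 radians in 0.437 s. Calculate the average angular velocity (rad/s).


omega = delta_theta / delta_t
omega = 1.216 / 0.437
omega = 2.7826


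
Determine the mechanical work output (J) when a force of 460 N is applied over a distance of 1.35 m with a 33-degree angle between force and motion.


W = F * d * cos(theta)
theta = 33 deg = 0.5760 rad
cos(theta) = 0.8387
W = 460 * 1.35 * 0.8387
W = 520.8144


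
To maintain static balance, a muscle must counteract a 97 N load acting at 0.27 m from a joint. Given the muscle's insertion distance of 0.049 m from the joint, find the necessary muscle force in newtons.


F_muscle = W * d_load / d_muscle
F_muscle = 97 * 0.27 / 0.049
Numerator = 26.1900
F_muscle = 534.4898


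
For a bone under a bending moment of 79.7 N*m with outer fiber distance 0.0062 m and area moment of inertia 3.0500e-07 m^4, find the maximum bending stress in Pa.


sigma = M * c / I
sigma = 79.7 * 0.0062 / 3.0500e-07
M * c = 0.4941
sigma = 1.6201e+06


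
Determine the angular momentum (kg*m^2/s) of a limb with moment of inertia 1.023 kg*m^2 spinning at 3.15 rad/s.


L = I * omega
L = 1.023 * 3.15
L = 3.2224


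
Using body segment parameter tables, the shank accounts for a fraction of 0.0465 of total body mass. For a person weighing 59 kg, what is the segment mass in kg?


m_segment = body_mass * fraction
m_segment = 59 * 0.0465
m_segment = 2.7435
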